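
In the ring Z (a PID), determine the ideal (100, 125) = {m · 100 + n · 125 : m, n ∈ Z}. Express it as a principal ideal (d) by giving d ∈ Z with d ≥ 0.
In the PID Z, (a, b) is generated by gcd(a, b). Compute gcd(125, 100) with the extended Euclidean algorithm, tracking rows (r, s, t) with s·125 + t·100 = r:
  row A: (125, 1, 0)   [1·125 + 0·100 = 125]
  row B: (100, 0, 1)   [0·125 + 1·100 = 100]
  125 = 1·100 + 25   → row C = row A − 1·row B = (25, 1, −1)   [check: 1·125 − 1·100 = 25]
  100 = 4·25 + 0   → remainder 0, stop. gcd = 25 (last nonzero row C).
So gcd(100, 125) = 25, with Bézout identity 1·125 − 1·100 = 25. Containment (⊇): the Bézout identity exhibits 25 as an element of (100, 125), giving (25) ⊆ (100, 125). Containment (⊆): since 25 | 100 and 25 | 125 (100 = 25·4, 125 = 25·5), every Z-linear combination of 100 and 125 is divisible by 25, so (100, 125) ⊆ (25). Therefore (100, 125) = (25), d = 25.

Final answer: (100, 125) = (25); d = 25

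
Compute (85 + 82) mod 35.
27

Reduce the summands first: 85 ≡ 15, 82 ≡ 12 (mod 35), so 85 + 82 ≡ 15 + 12 (mod 35). 15 + 12 = 27; 27 = 0·35 + 27, so (85 + 82) mod 35 = 27.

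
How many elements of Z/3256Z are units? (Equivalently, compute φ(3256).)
An element a ∈ Z/3256Z is a unit iff gcd(a, 3256) = 1, so the number of units is φ(3256). φ is multiplicative, with φ(p^e) = p^e − p^(e−1). Factorise 3256 = 2^3 · 11 · 37. Then
  φ(3256) = (2^3 − 2^2) · (11 − 1) · (37 − 1) = 4 · 10 · 36 = 1440.

Final answer: Z/3256Z has φ(3256) = 1440 units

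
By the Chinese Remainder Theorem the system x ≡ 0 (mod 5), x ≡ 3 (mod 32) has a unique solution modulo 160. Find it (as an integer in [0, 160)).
x ≡ 35 (mod 160); the representative in [0, 160) is 35

The moduli 5, 32 are pairwise coprime, so by the CRT there is a unique solution mod 5·32 = 160.
Solve by successive substitution. Start with x ≡ 0 (mod 5).
  Combine with x ≡ 3 (mod 32): write x = 5·t and require 5·t ≡ 3 (mod 32). Since 5^(−1) ≡ 13 (mod 32), t ≡ 13·3 ≡ 7 (mod 32). So x ≡ 5·7 = 35 (mod 160).
Unique solution in [0, 160): x = 35.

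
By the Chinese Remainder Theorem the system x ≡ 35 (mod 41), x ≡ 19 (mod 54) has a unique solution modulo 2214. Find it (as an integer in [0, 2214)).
x ≡ 937 (mod 2214); the representative in [0, 2214) is 937

The moduli 41, 54 are pairwise coprime, so by the CRT there is a unique solution mod 41·54 = 2214.
Solve by successive substitution. Start with x ≡ 35 (mod 41).
  Combine with x ≡ 19 (mod 54): write x = 35 + 41·t and require 35 + 41·t ≡ 19 (mod 54), i.e. 41·t ≡ 19 − 35 ≡ 38 (mod 54). Since 41^(−1) ≡ 29 (mod 54), t ≡ 29·38 ≡ 22 (mod 54). So x ≡ 35 + 41·22 = 937 (mod 2214).
Unique solution in [0, 2214): x = 937.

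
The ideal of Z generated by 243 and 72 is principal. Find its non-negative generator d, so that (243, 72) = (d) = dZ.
(243, 72) = (9); d = 9

In the PID Z, (a, b) is generated by gcd(a, b). Compute gcd(243, 72) with the extended Euclidean algorithm, tracking rows (r, s, t) with s·243 + t·72 = r:
  row A: (243, 1, 0)   [1·243 + 0·72 = 243]
  row B: (72, 0, 1)   [0·243 + 1·72 = 72]
  243 = 3·72 + 27   → row C = row A − 3·row B = (27, 1, −3)   [check: 1·243 − 3·72 = 27]
  72 = 2·27 + 18   → row D = row B − 2·row C = (18, −2, 7)   [check: −2·243 + 7·72 = 18]
  27 = 1·18 + 9   → row E = row C − 1·row D = (9, 3, −10)   [check: 3·243 − 10·72 = 9]
  18 = 2·9 + 0   → remainder 0, stop. gcd = 9 (last nonzero row E).
So gcd(243, 72) = 9, with Bézout identity 3·243 − 10·72 = 9. Containment (⊇): the Bézout identity exhibits 9 as an element of (243, 72), giving (9) ⊆ (243, 72). Containment (⊆): since 9 | 243 and 9 | 72 (243 = 9·27, 72 = 9·8), every Z-linear combination of 243 and 72 is divisible by 9, so (243, 72) ⊆ (9). Therefore (243, 72) = (9), d = 9.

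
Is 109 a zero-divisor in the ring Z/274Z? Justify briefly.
gcd(109, 274) = 1, so 109 is a unit in Z/274Z (it has a multiplicative inverse). A unit cannot be a zero-divisor: if 109·b ≡ 0 then multiplying both sides by 109^(−1) gives b ≡ 0. So 109 is not a zero-divisor.

Final answer: NO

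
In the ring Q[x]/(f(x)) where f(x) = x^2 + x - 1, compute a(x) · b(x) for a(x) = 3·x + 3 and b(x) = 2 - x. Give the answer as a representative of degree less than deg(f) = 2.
a · b ≡ 6·x + 3 (mod f(x))

First multiply in Q[x] without reducing: a · b = -3·x^2 + 3·x + 6. Now divide by f(x) = x^2 + x - 1, eliminating the leading term at each step:
  leading term -3·x^2: subtract (-3)·f(x) = -3·x^2 - 3·x + 3, leaving 6·x + 3
The degree is now < 2, so this is the remainder. Hence a · b ≡ 6·x + 3 in Q[x]/(f).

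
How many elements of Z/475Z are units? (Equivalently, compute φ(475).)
Z/475Z has φ(475) = 360 units

An element a ∈ Z/475Z is a unit iff gcd(a, 475) = 1, so the number of units is φ(475). φ is multiplicative, with φ(p^e) = p^e − p^(e−1). Factorise 475 = 5^2 · 19. Then
  φ(475) = (5^2 − 5^1) · (19 − 1) = 20 · 18 = 360.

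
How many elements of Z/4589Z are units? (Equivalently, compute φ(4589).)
Z/4589Z has φ(4589) = 4224 units

An element a ∈ Z/4589Z is a unit iff gcd(a, 4589) = 1, so the number of units is φ(4589). φ is multiplicative, with φ(p^e) = p^e − p^(e−1). Factorise 4589 = 13 · 353. Then
  φ(4589) = (13 − 1) · (353 − 1) = 12 · 352 = 4224.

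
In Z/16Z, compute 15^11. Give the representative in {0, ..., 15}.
15

Use repeated squaring. Binary(11) = 1011. Walk through the bits of the exponent 11 left-to-right: at each bit after the leading one, square the running value, then multiply by 15 if the bit is 1 (always reducing mod 16):
  bit 1 = 1 (leading): start with 15.
  bit 2 = 0: square 15^2 = 225 ≡ 1 (mod 16).
  bit 3 = 1: square 1^2 = 1; bit is 1, so multiply 1·15 = 15 (mod 16).
  bit 4 = 1: square 15^2 = 225 ≡ 1; bit is 1, so multiply 1·15 = 15 (mod 16).
Final value: 15^11 ≡ 15 (mod 16).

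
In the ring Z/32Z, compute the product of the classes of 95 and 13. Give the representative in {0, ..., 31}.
Reduce the factors first: 95 ≡ 31 (mod 32), so 95 · 13 ≡ 31 · 13 (mod 32). 31 · 13 = 403. Dividing by 32: 403 = 12·32 + 19. So (95 · 13) mod 32 = 19.

Final answer: 19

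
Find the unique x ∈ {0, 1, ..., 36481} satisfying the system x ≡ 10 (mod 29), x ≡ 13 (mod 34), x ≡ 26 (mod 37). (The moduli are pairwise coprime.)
The moduli 29, 34, 37 are pairwise coprime, so by the CRT there is a unique solution mod 29·34·37 = 36482.
Solve by successive substitution. Start with x ≡ 10 (mod 29).
  Combine with x ≡ 13 (mod 34): write x = 10 + 29·t and require 10 + 29·t ≡ 13 (mod 34), i.e. 29·t ≡ 13 − 10 ≡ 3 (mod 34). Since 29^(−1) ≡ 27 (mod 34), t ≡ 27·3 ≡ 13 (mod 34). So x ≡ 10 + 29·13 = 387 (mod 986).
  Combine with x ≡ 26 (mod 37): write x = 387 + 986·t and require 387 + 986·t ≡ 26 (mod 37), i.e. 986·t ≡ 26 − 387 ≡ 9 (mod 37). Since 986^(−1) ≡ 17 (mod 37) (986 ≡ 24 (mod 37)), t ≡ 17·9 ≡ 5 (mod 37). So x ≡ 387 + 986·5 = 5317 (mod 36482).
Unique solution in [0, 36482): x = 5317.

Final answer: x ≡ 5317 (mod 36482); the representative in [0, 36482) is 5317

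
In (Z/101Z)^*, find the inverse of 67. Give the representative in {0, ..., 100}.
Apply the extended Euclidean algorithm to (101, 67), tracking rows (r, s, t) with s·101 + t·67 = r. Each division r_prev = q·r_cur + r_new produces the new row as (previous row) − q·(current row):
  row A: (101, 1, 0)   [1·101 + 0·67 = 101]
  row B: (67, 0, 1)   [0·101 + 1·67 = 67]
  101 = 1·67 + 34   → row C = row A − 1·row B = (34, 1, −1)   [check: 1·101 − 1·67 = 34]
  67 = 1·34 + 33   → row D = row B − 1·row C = (33, −1, 2)   [check: −1·101 + 2·67 = 33]
  34 = 1·33 + 1   → row E = row C − 1·row D = (1, 2, −3)   [check: 2·101 − 3·67 = 1]
  33 = 33·1 + 0   → remainder 0, stop. gcd = 1 (last nonzero row E).
The gcd is 1, so 67 is invertible mod 101. The last nonzero row gives 2·101 − 3·67 = 1, so t = −3. So 67^(−1) ≡ −3 ≡ 98 (mod 101). Verify: 67 · 98 = 6566 ≡ 1 (mod 101). ✓

Final answer: 67^(−1) ≡ 98 (mod 101)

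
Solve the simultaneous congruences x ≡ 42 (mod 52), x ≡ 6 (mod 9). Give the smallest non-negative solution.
x ≡ 42 (mod 468); the representative in [0, 468) is 42

The moduli 52, 9 are pairwise coprime, so by the CRT there is a unique solution mod 52·9 = 468.
Solve by successive substitution. Start with x ≡ 42 (mod 52).
  Combine with x ≡ 6 (mod 9): write x = 42 + 52·t and require 42 + 52·t ≡ 6 (mod 9), i.e. 52·t ≡ 6 − 42 ≡ 0 (mod 9). Since 52^(−1) ≡ 4 (mod 9) (52 ≡ 7 (mod 9)), t ≡ 4·0 ≡ 0 (mod 9). So x ≡ 42 + 52·0 = 42 (mod 468).
Unique solution in [0, 468): x = 42.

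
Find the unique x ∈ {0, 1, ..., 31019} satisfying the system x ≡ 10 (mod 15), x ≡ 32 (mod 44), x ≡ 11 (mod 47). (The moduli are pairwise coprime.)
x ≡ 340 (mod 31020); the representative in [0, 31020) is 340

The moduli 15, 44, 47 are pairwise coprime, so by the CRT there is a unique solution mod 15·44·47 = 31020.
Solve by successive substitution. Start with x ≡ 10 (mod 15).
  Combine with x ≡ 32 (mod 44): write x = 10 + 15·t and require 10 + 15·t ≡ 32 (mod 44), i.e. 15·t ≡ 32 − 10 ≡ 22 (mod 44). Since 15^(−1) ≡ 3 (mod 44), t ≡ 3·22 ≡ 22 (mod 44). So x ≡ 10 + 15·22 = 340 (mod 660).
  Combine with x ≡ 11 (mod 47): write x = 340 + 660·t and require 340 + 660·t ≡ 11 (mod 47), i.e. 660·t ≡ 11 − 340 ≡ 0 (mod 47). Since 660^(−1) ≡ 24 (mod 47) (660 ≡ 2 (mod 47)), t ≡ 24·0 ≡ 0 (mod 47). So x ≡ 340 + 660·0 = 340 (mod 31020).
Unique solution in [0, 31020): x = 340.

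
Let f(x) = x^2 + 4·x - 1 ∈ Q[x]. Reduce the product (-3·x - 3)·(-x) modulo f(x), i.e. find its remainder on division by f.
First multiply in Q[x] without reducing: a · b = 3·x^2 + 3·x. Now divide by f(x) = x^2 + 4·x - 1, eliminating the leading term at each step:
  leading term 3·x^2: subtract (3)·f(x) = 3·x^2 + 12·x - 3, leaving 3 - 9·x
The degree is now < 2, so this is the remainder. Hence a · b ≡ 3 - 9·x in Q[x]/(f).

Final answer: a · b ≡ 3 - 9·x (mod f(x))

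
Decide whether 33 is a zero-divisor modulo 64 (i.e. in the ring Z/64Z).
gcd(33, 64) = 1, so 33 is a unit in Z/64Z (it has a multiplicative inverse). A unit cannot be a zero-divisor: if 33·b ≡ 0 then multiplying both sides by 33^(−1) gives b ≡ 0. So 33 is not a zero-divisor.

Final answer: NO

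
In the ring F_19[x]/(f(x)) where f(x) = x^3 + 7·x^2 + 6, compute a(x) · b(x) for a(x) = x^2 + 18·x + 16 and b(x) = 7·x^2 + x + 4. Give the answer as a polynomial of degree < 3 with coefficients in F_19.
a · b ≡ 6·x^2 + 8·x + 14 (mod f(x))

Multiply as integer polynomials: a · b = 7·x^4 + 127·x^3 + 134·x^2 + 88·x + 64. Reducing coefficients mod 19: a · b ≡ 7·x^4 + 13·x^3 + x^2 + 12·x + 7. Now divide by f(x) = x^3 + 7·x^2 + 6 in F_19[x], eliminating the leading term at each step:
  leading term 7·x^4: subtract (7·x)·f(x) = 7·x^4 + 11·x^3 + 4·x, leaving 2·x^3 + x^2 + 8·x + 7 (coefficients mod 19)
  leading term 2·x^3: subtract (2)·f(x) = 2·x^3 + 14·x^2 + 12, leaving 6·x^2 + 8·x + 14 (coefficients mod 19)
The degree is now < 3, so this is the remainder. Hence a · b ≡ 6·x^2 + 8·x + 14 in F_19[x]/(f).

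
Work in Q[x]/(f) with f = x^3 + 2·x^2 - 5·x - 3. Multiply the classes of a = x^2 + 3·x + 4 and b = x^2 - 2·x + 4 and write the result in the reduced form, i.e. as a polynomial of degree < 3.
First multiply in Q[x] without reducing: a · b = x^4 + x^3 + 2·x^2 + 4·x + 16. Now divide by f(x) = x^3 + 2·x^2 - 5·x - 3, eliminating the leading term at each step:
  leading term x^4: subtract (x)·f(x) = x^4 + 2·x^3 - 5·x^2 - 3·x, leaving -x^3 + 7·x^2 + 7·x + 16
  leading term -x^3: subtract (-1)·f(x) = -x^3 - 2·x^2 + 5·x + 3, leaving 9·x^2 + 2·x + 13
The degree is now < 3, so this is the remainder. Hence a · b ≡ 9·x^2 + 2·x + 13 in Q[x]/(f).

Final answer: a · b ≡ 9·x^2 + 2·x + 13 (mod f(x))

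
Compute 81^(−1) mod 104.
Apply the extended Euclidean algorithm to (104, 81), tracking rows (r, s, t) with s·104 + t·81 = r. Each division r_prev = q·r_cur + r_new produces the new row as (previous row) − q·(current row):
  row A: (104, 1, 0)   [1·104 + 0·81 = 104]
  row B: (81, 0, 1)   [0·104 + 1·81 = 81]
  104 = 1·81 + 23   → row C = row A − 1·row B = (23, 1, −1)   [check: 1·104 − 1·81 = 23]
  81 = 3·23 + 12   → row D = row B − 3·row C = (12, −3, 4)   [check: −3·104 + 4·81 = 12]
  23 = 1·12 + 11   → row E = row C − 1·row D = (11, 4, −5)   [check: 4·104 − 5·81 = 11]
  12 = 1·11 + 1   → row F = row D − 1·row E = (1, −7, 9)   [check: −7·104 + 9·81 = 1]
  11 = 11·1 + 0   → remainder 0, stop. gcd = 1 (last nonzero row F).
The gcd is 1, so 81 is invertible mod 104. The last nonzero row gives −7·104 + 9·81 = 1, so t = 9. So 81^(−1) ≡ 9 (mod 104). Verify: 81 · 9 = 729 ≡ 1 (mod 104). ✓

Final answer: 81^(−1) ≡ 9 (mod 104)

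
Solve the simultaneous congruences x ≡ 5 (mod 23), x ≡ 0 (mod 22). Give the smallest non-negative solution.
x ≡ 396 (mod 506); the representative in [0, 506) is 396

The moduli 23, 22 are pairwise coprime, so by the CRT there is a unique solution mod 23·22 = 506.
Solve by successive substitution. Start with x ≡ 5 (mod 23).
  Combine with x ≡ 0 (mod 22): write x = 5 + 23·t and require 5 + 23·t ≡ 0 (mod 22), i.e. 23·t ≡ 0 − 5 ≡ 17 (mod 22). Since 23^(−1) ≡ 1 (mod 22) (23 ≡ 1 (mod 22)), t ≡ 1·17 ≡ 17 (mod 22). So x ≡ 5 + 23·17 = 396 (mod 506).
Unique solution in [0, 506): x = 396.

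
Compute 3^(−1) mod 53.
3^(−1) ≡ 18 (mod 53)

Apply the extended Euclidean algorithm to (53, 3), tracking rows (r, s, t) with s·53 + t·3 = r. Each division r_prev = q·r_cur + r_new produces the new row as (previous row) − q·(current row):
  row A: (53, 1, 0)   [1·53 + 0·3 = 53]
  row B: (3, 0, 1)   [0·53 + 1·3 = 3]
  53 = 17·3 + 2   → row C = row A − 17·row B = (2, 1, −17)   [check: 1·53 − 17·3 = 2]
  3 = 1·2 + 1   → row D = row B − 1·row C = (1, −1, 18)   [check: −1·53 + 18·3 = 1]
  2 = 2·1 + 0   → remainder 0, stop. gcd = 1 (last nonzero row D).
The gcd is 1, so 3 is invertible mod 53. The last nonzero row gives −1·53 + 18·3 = 1, so t = 18. So 3^(−1) ≡ 18 (mod 53). Verify: 3 · 18 = 54 ≡ 1 (mod 53). ✓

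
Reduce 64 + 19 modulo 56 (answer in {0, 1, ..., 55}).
Reduce the summands first: 64 ≡ 8 (mod 56), so 64 + 19 ≡ 8 + 19 (mod 56). 8 + 19 = 27; 27 = 0·56 + 27, so (64 + 19) mod 56 = 27.

Final answer: 27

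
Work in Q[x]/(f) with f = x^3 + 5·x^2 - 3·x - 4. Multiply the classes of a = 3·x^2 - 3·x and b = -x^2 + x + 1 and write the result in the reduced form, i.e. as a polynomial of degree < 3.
First multiply in Q[x] without reducing: a · b = -3·x^4 + 6·x^3 - 3·x. Now divide by f(x) = x^3 + 5·x^2 - 3·x - 4, eliminating the leading term at each step:
  leading term -3·x^4: subtract (-3·x)·f(x) = -3·x^4 - 15·x^3 + 9·x^2 + 12·x, leaving 21·x^3 - 9·x^2 - 15·x
  leading term 21·x^3: subtract (21)·f(x) = 21·x^3 + 105·x^2 - 63·x - 84, leaving -114·x^2 + 48·x + 84
The degree is now < 3, so this is the remainder. Hence a · b ≡ -114·x^2 + 48·x + 84 in Q[x]/(f).

Final answer: a · b ≡ -114·x^2 + 48·x + 84 (mod f(x))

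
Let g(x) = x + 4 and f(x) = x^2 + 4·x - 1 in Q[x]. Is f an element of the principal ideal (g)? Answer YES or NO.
NO

In Q[x] the ideal (g) consists of all multiples of g, so f ∈ (g) iff g | f, i.e. iff the remainder of f on division by g is 0. Divide f by g (g is monic, so eliminate the leading term of the running remainder at each step):
  leading term x^2: subtract (x)·g(x) = x^2 + 4·x, leaving -1
The remainder r(x) = -1 ≠ 0 (and deg r < deg g), so g ∤ f, i.e. f ∉ (g).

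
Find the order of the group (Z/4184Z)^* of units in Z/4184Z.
|(Z/4184Z)^*| = 2088

(Z/4184Z)^* consists of the classes a with gcd(a, 4184) = 1, so its order is φ(4184). φ is multiplicative, with φ(p^e) = p^e − p^(e−1). Factorise 4184 = 2^3 · 523. Then
  φ(4184) = (2^3 − 2^2) · (523 − 1) = 4 · 522 = 2088.
Thus |(Z/4184Z)^*| = 2088.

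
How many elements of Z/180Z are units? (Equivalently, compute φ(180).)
Z/180Z has φ(180) = 48 units

An element a ∈ Z/180Z is a unit iff gcd(a, 180) = 1, so the number of units is φ(180). φ is multiplicative, with φ(p^e) = p^e − p^(e−1). Factorise 180 = 2^2 · 3^2 · 5. Then
  φ(180) = (2^2 − 2^1) · (3^2 − 3^1) · (5 − 1) = 2 · 6 · 4 = 48.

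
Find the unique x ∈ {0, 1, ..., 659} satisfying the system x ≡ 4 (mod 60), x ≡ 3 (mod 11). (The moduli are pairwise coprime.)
The moduli 60, 11 are pairwise coprime, so by the CRT there is a unique solution mod 60·11 = 660.
Solve by successive substitution. Start with x ≡ 4 (mod 60).
  Combine with x ≡ 3 (mod 11): write x = 4 + 60·t and require 4 + 60·t ≡ 3 (mod 11), i.e. 60·t ≡ 3 − 4 ≡ 10 (mod 11). Since 60^(−1) ≡ 9 (mod 11) (60 ≡ 5 (mod 11)), t ≡ 9·10 ≡ 2 (mod 11). So x ≡ 4 + 60·2 = 124 (mod 660).
Unique solution in [0, 660): x = 124.

Final answer: x ≡ 124 (mod 660); the representative in [0, 660) is 124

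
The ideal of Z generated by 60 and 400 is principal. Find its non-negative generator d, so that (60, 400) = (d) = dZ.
(60, 400) = (20); d = 20

In the PID Z, (a, b) is generated by gcd(a, b). Compute gcd(400, 60) with the extended Euclidean algorithm, tracking rows (r, s, t) with s·400 + t·60 = r:
  row A: (400, 1, 0)   [1·400 + 0·60 = 400]
  row B: (60, 0, 1)   [0·400 + 1·60 = 60]
  400 = 6·60 + 40   → row C = row A − 6·row B = (40, 1, −6)   [check: 1·400 − 6·60 = 40]
  60 = 1·40 + 20   → row D = row B − 1·row C = (20, −1, 7)   [check: −1·400 + 7·60 = 20]
  40 = 2·20 + 0   → remainder 0, stop. gcd = 20 (last nonzero row D).
So gcd(60, 400) = 20, with Bézout identity −1·400 + 7·60 = 20. Containment (⊇): the Bézout identity exhibits 20 as an element of (60, 400), giving (20) ⊆ (60, 400). Containment (⊆): since 20 | 60 and 20 | 400 (60 = 20·3, 400 = 20·20), every Z-linear combination of 60 and 400 is divisible by 20, so (60, 400) ⊆ (20). Therefore (60, 400) = (20), d = 20.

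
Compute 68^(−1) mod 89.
68^(−1) ≡ 72 (mod 89)

Apply the extended Euclidean algorithm to (89, 68), tracking rows (r, s, t) with s·89 + t·68 = r. Each division r_prev = q·r_cur + r_new produces the new row as (previous row) − q·(current row):
  row A: (89, 1, 0)   [1·89 + 0·68 = 89]
  row B: (68, 0, 1)   [0·89 + 1·68 = 68]
  89 = 1·68 + 21   → row C = row A − 1·row B = (21, 1, −1)   [check: 1·89 − 1·68 = 21]
  68 = 3·21 + 5   → row D = row B − 3·row C = (5, −3, 4)   [check: −3·89 + 4·68 = 5]
  21 = 4·5 + 1   → row E = row C − 4·row D = (1, 13, −17)   [check: 13·89 − 17·68 = 1]
  5 = 5·1 + 0   → remainder 0, stop. gcd = 1 (last nonzero row E).
The gcd is 1, so 68 is invertible mod 89. The last nonzero row gives 13·89 − 17·68 = 1, so t = −17. So 68^(−1) ≡ −17 ≡ 72 (mod 89). Verify: 68 · 72 = 4896 ≡ 1 (mod 89). ✓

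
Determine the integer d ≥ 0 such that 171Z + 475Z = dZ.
In the PID Z, (a, b) is generated by gcd(a, b). Compute gcd(475, 171) with the extended Euclidean algorithm, tracking rows (r, s, t) with s·475 + t·171 = r:
  row A: (475, 1, 0)   [1·475 + 0·171 = 475]
  row B: (171, 0, 1)   [0·475 + 1·171 = 171]
  475 = 2·171 + 133   → row C = row A − 2·row B = (133, 1, −2)   [check: 1·475 − 2·171 = 133]
  171 = 1·133 + 38   → row D = row B − 1·row C = (38, −1, 3)   [check: −1·475 + 3·171 = 38]
  133 = 3·38 + 19   → row E = row C − 3·row D = (19, 4, −11)   [check: 4·475 − 11·171 = 19]
  38 = 2·19 + 0   → remainder 0, stop. gcd = 19 (last nonzero row E).
So gcd(171, 475) = 19, with Bézout identity 4·475 − 11·171 = 19. Containment (⊇): the Bézout identity exhibits 19 as an element of (171, 475), giving (19) ⊆ (171, 475). Containment (⊆): since 19 | 171 and 19 | 475 (171 = 19·9, 475 = 19·25), every Z-linear combination of 171 and 475 is divisible by 19, so (171, 475) ⊆ (19). Therefore (171, 475) = (19), d = 19.

Final answer: (171, 475) = (19); d = 19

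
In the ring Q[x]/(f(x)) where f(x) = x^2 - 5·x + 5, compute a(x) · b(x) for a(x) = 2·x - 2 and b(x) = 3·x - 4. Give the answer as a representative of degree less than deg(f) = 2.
a · b ≡ 16·x - 22 (mod f(x))

First multiply in Q[x] without reducing: a · b = 6·x^2 - 14·x + 8. Now divide by f(x) = x^2 - 5·x + 5, eliminating the leading term at each step:
  leading term 6·x^2: subtract (6)·f(x) = 6·x^2 - 30·x + 30, leaving 16·x - 22
The degree is now < 2, so this is the remainder. Hence a · b ≡ 16·x - 22 in Q[x]/(f).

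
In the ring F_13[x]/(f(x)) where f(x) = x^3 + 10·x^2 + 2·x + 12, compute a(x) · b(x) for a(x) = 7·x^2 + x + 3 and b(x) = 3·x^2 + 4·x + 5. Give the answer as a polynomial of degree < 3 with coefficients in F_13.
a · b ≡ 2·x^2 + 6·x + 5 (mod f(x))

Multiply as integer polynomials: a · b = 21·x^4 + 31·x^3 + 48·x^2 + 17·x + 15. Reducing coefficients mod 13: a · b ≡ 8·x^4 + 5·x^3 + 9·x^2 + 4·x + 2. Now divide by f(x) = x^3 + 10·x^2 + 2·x + 12 in F_13[x], eliminating the leading term at each step:
  leading term 8·x^4: subtract (8·x)·f(x) = 8·x^4 + 2·x^3 + 3·x^2 + 5·x, leaving 3·x^3 + 6·x^2 + 12·x + 2 (coefficients mod 13)
  leading term 3·x^3: subtract (3)·f(x) = 3·x^3 + 4·x^2 + 6·x + 10, leaving 2·x^2 + 6·x + 5 (coefficients mod 13)
The degree is now < 3, so this is the remainder. Hence a · b ≡ 2·x^2 + 6·x + 5 in F_13[x]/(f).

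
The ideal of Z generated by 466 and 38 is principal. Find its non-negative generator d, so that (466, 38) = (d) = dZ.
(466, 38) = (2); d = 2

In the PID Z, (a, b) is generated by gcd(a, b). Compute gcd(466, 38) with the extended Euclidean algorithm, tracking rows (r, s, t) with s·466 + t·38 = r:
  row A: (466, 1, 0)   [1·466 + 0·38 = 466]
  row B: (38, 0, 1)   [0·466 + 1·38 = 38]
  466 = 12·38 + 10   → row C = row A − 12·row B = (10, 1, −12)   [check: 1·466 − 12·38 = 10]
  38 = 3·10 + 8   → row D = row B − 3·row C = (8, −3, 37)   [check: −3·466 + 37·38 = 8]
  10 = 1·8 + 2   → row E = row C − 1·row D = (2, 4, −49)   [check: 4·466 − 49·38 = 2]
  8 = 4·2 + 0   → remainder 0, stop. gcd = 2 (last nonzero row E).
So gcd(466, 38) = 2, with Bézout identity 4·466 − 49·38 = 2. Containment (⊇): the Bézout identity exhibits 2 as an element of (466, 38), giving (2) ⊆ (466, 38). Containment (⊆): since 2 | 466 and 2 | 38 (466 = 2·233, 38 = 2·19), every Z-linear combination of 466 and 38 is divisible by 2, so (466, 38) ⊆ (2). Therefore (466, 38) = (2), d = 2.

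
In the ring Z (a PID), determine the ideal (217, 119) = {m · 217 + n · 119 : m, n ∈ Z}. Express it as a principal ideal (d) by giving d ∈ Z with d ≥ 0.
(217, 119) = (7); d = 7

In the PID Z, (a, b) is generated by gcd(a, b). Compute gcd(217, 119) with the extended Euclidean algorithm, tracking rows (r, s, t) with s·217 + t·119 = r:
  row A: (217, 1, 0)   [1·217 + 0·119 = 217]
  row B: (119, 0, 1)   [0·217 + 1·119 = 119]
  217 = 1·119 + 98   → row C = row A − 1·row B = (98, 1, −1)   [check: 1·217 − 1·119 = 98]
  119 = 1·98 + 21   → row D = row B − 1·row C = (21, −1, 2)   [check: −1·217 + 2·119 = 21]
  98 = 4·21 + 14   → row E = row C − 4·row D = (14, 5, −9)   [check: 5·217 − 9·119 = 14]
  21 = 1·14 + 7   → row F = row D − 1·row E = (7, −6, 11)   [check: −6·217 + 11·119 = 7]
  14 = 2·7 + 0   → remainder 0, stop. gcd = 7 (last nonzero row F).
So gcd(217, 119) = 7, with Bézout identity −6·217 + 11·119 = 7. Containment (⊇): the Bézout identity exhibits 7 as an element of (217, 119), giving (7) ⊆ (217, 119). Containment (⊆): since 7 | 217 and 7 | 119 (217 = 7·31, 119 = 7·17), every Z-linear combination of 217 and 119 is divisible by 7, so (217, 119) ⊆ (7). Therefore (217, 119) = (7), d = 7.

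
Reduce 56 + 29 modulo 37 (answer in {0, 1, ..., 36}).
Reduce the summands first: 56 ≡ 19 (mod 37), so 56 + 29 ≡ 19 + 29 (mod 37). 19 + 29 = 48; 48 = 1·37 + 11, so (56 + 29) mod 37 = 11.

Final answer: 11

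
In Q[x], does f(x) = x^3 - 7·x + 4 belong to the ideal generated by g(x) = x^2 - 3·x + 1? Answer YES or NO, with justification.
NO

In Q[x] the ideal (g) consists of all multiples of g, so f ∈ (g) iff g | f, i.e. iff the remainder of f on division by g is 0. Divide f by g (g is monic, so eliminate the leading term of the running remainder at each step):
  leading term x^3: subtract (x)·g(x) = x^3 - 3·x^2 + x, leaving 3·x^2 - 8·x + 4
  leading term 3·x^2: subtract (3)·g(x) = 3·x^2 - 9·x + 3, leaving x + 1
The remainder r(x) = x + 1 ≠ 0 (and deg r < deg g), so g ∤ f, i.e. f ∉ (g).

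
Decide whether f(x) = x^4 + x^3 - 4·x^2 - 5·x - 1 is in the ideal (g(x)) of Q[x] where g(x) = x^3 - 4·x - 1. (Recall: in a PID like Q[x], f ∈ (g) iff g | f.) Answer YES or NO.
In Q[x] the ideal (g) consists of all multiples of g, so f ∈ (g) iff g | f, i.e. iff the remainder of f on division by g is 0. Divide f by g (g is monic, so eliminate the leading term of the running remainder at each step):
  leading term x^4: subtract (x)·g(x) = x^4 - 4·x^2 - x, leaving x^3 - 4·x - 1
  leading term x^3: subtract (1)·g(x) = x^3 - 4·x - 1, leaving 0
The remainder is 0, so f(x) = g(x) · h(x) with h(x) = x + 1. Hence g | f, i.e. f ∈ (g).

Final answer: YES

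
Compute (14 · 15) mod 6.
0

Reduce the factors first: 14 ≡ 2, 15 ≡ 3 (mod 6), so 14 · 15 ≡ 2 · 3 (mod 6). 2 · 3 = 6. Dividing by 6: 6 = 1·6 + 0. So (14 · 15) mod 6 = 0.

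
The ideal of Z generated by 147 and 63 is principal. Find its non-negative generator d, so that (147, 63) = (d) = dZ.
In the PID Z, (a, b) is generated by gcd(a, b). Compute gcd(147, 63) with the extended Euclidean algorithm, tracking rows (r, s, t) with s·147 + t·63 = r:
  row A: (147, 1, 0)   [1·147 + 0·63 = 147]
  row B: (63, 0, 1)   [0·147 + 1·63 = 63]
  147 = 2·63 + 21   → row C = row A − 2·row B = (21, 1, −2)   [check: 1·147 − 2·63 = 21]
  63 = 3·21 + 0   → remainder 0, stop. gcd = 21 (last nonzero row C).
So gcd(147, 63) = 21, with Bézout identity 1·147 − 2·63 = 21. Containment (⊇): the Bézout identity exhibits 21 as an element of (147, 63), giving (21) ⊆ (147, 63). Containment (⊆): since 21 | 147 and 21 | 63 (147 = 21·7, 63 = 21·3), every Z-linear combination of 147 and 63 is divisible by 21, so (147, 63) ⊆ (21). Therefore (147, 63) = (21), d = 21.

Final answer: (147, 63) = (21); d = 21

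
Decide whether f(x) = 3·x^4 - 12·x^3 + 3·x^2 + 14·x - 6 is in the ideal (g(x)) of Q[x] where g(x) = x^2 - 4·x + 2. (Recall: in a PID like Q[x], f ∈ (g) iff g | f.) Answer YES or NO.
NO

In Q[x] the ideal (g) consists of all multiples of g, so f ∈ (g) iff g | f, i.e. iff the remainder of f on division by g is 0. Divide f by g (g is monic, so eliminate the leading term of the running remainder at each step):
  leading term 3·x^4: subtract (3·x^2)·g(x) = 3·x^4 - 12·x^3 + 6·x^2, leaving -3·x^2 + 14·x - 6
  leading term -3·x^2: subtract (-3)·g(x) = -3·x^2 + 12·x - 6, leaving 2·x
The remainder r(x) = 2·x ≠ 0 (and deg r < deg g), so g ∤ f, i.e. f ∉ (g).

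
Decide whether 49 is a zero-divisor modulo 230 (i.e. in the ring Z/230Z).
NO

gcd(49, 230) = 1, so 49 is a unit in Z/230Z (it has a multiplicative inverse). A unit cannot be a zero-divisor: if 49·b ≡ 0 then multiplying both sides by 49^(−1) gives b ≡ 0. So 49 is not a zero-divisor.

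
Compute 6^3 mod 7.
Use repeated squaring. Binary(3) = 11. Walk through the bits of the exponent 3 left-to-right: at each bit after the leading one, square the running value, then multiply by 6 if the bit is 1 (always reducing mod 7):
  bit 1 = 1 (leading): start with 6.
  bit 2 = 1: square 6^2 = 36 ≡ 1; bit is 1, so multiply 1·6 = 6 (mod 7).
Final value: 6^3 ≡ 6 (mod 7).

Final answer: 6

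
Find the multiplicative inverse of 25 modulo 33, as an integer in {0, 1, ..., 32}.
Apply the extended Euclidean algorithm to (33, 25), tracking rows (r, s, t) with s·33 + t·25 = r. Each division r_prev = q·r_cur + r_new produces the new row as (previous row) − q·(current row):
  row A: (33, 1, 0)   [1·33 + 0·25 = 33]
  row B: (25, 0, 1)   [0·33 + 1·25 = 25]
  33 = 1·25 + 8   → row C = row A − 1·row B = (8, 1, −1)   [check: 1·33 − 1·25 = 8]
  25 = 3·8 + 1   → row D = row B − 3·row C = (1, −3, 4)   [check: −3·33 + 4·25 = 1]
  8 = 8·1 + 0   → remainder 0, stop. gcd = 1 (last nonzero row D).
The gcd is 1, so 25 is invertible mod 33. The last nonzero row gives −3·33 + 4·25 = 1, so t = 4. So 25^(−1) ≡ 4 (mod 33). Verify: 25 · 4 = 100 ≡ 1 (mod 33). ✓

Final answer: 25^(−1) ≡ 4 (mod 33)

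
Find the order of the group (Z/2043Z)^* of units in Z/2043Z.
|(Z/2043Z)^*| = 1356

(Z/2043Z)^* consists of the classes a with gcd(a, 2043) = 1, so its order is φ(2043). φ is multiplicative, with φ(p^e) = p^e − p^(e−1). Factorise 2043 = 3^2 · 227. Then
  φ(2043) = (3^2 − 3^1) · (227 − 1) = 6 · 226 = 1356.
Thus |(Z/2043Z)^*| = 1356.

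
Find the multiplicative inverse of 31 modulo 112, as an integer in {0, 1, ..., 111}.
Apply the extended Euclidean algorithm to (112, 31), tracking rows (r, s, t) with s·112 + t·31 = r. Each division r_prev = q·r_cur + r_new produces the new row as (previous row) − q·(current row):
  row A: (112, 1, 0)   [1·112 + 0·31 = 112]
  row B: (31, 0, 1)   [0·112 + 1·31 = 31]
  112 = 3·31 + 19   → row C = row A − 3·row B = (19, 1, −3)   [check: 1·112 − 3·31 = 19]
  31 = 1·19 + 12   → row D = row B − 1·row C = (12, −1, 4)   [check: −1·112 + 4·31 = 12]
  19 = 1·12 + 7   → row E = row C − 1·row D = (7, 2, −7)   [check: 2·112 − 7·31 = 7]
  12 = 1·7 + 5   → row F = row D − 1·row E = (5, −3, 11)   [check: −3·112 + 11·31 = 5]
  7 = 1·5 + 2   → row G = row E − 1·row F = (2, 5, −18)   [check: 5·112 − 18·31 = 2]
  5 = 2·2 + 1   → row H = row F − 2·row G = (1, −13, 47)   [check: −13·112 + 47·31 = 1]
  2 = 2·1 + 0   → remainder 0, stop. gcd = 1 (last nonzero row H).
The gcd is 1, so 31 is invertible mod 112. The last nonzero row gives −13·112 + 47·31 = 1, so t = 47. So 31^(−1) ≡ 47 (mod 112). Verify: 31 · 47 = 1457 ≡ 1 (mod 112). ✓

Final answer: 31^(−1) ≡ 47 (mod 112)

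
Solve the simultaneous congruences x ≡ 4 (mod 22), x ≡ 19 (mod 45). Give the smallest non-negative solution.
x ≡ 334 (mod 990); the representative in [0, 990) is 334

The moduli 22, 45 are pairwise coprime, so by the CRT there is a unique solution mod 22·45 = 990.
Solve by successive substitution. Start with x ≡ 4 (mod 22).
  Combine with x ≡ 19 (mod 45): write x = 4 + 22·t and require 4 + 22·t ≡ 19 (mod 45), i.e. 22·t ≡ 19 − 4 ≡ 15 (mod 45). Since 22^(−1) ≡ 43 (mod 45), t ≡ 43·15 ≡ 15 (mod 45). So x ≡ 4 + 22·15 = 334 (mod 990).
Unique solution in [0, 990): x = 334.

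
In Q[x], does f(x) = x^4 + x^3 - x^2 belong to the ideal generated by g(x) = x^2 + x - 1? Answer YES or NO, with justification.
In Q[x] the ideal (g) consists of all multiples of g, so f ∈ (g) iff g | f, i.e. iff the remainder of f on division by g is 0. Divide f by g (g is monic, so eliminate the leading term of the running remainder at each step):
  leading term x^4: subtract (x^2)·g(x) = x^4 + x^3 - x^2, leaving 0
The remainder is 0, so f(x) = g(x) · h(x) with h(x) = x^2. Hence g | f, i.e. f ∈ (g).

Final answer: YES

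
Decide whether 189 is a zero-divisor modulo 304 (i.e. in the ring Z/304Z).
NO

gcd(189, 304) = 1, so 189 is a unit in Z/304Z (it has a multiplicative inverse). A unit cannot be a zero-divisor: if 189·b ≡ 0 then multiplying both sides by 189^(−1) gives b ≡ 0. So 189 is not a zero-divisor.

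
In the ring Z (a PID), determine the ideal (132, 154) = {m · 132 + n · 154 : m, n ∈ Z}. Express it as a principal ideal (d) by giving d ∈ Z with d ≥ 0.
(132, 154) = (22); d = 22

In the PID Z, (a, b) is generated by gcd(a, b). Compute gcd(154, 132) with the extended Euclidean algorithm, tracking rows (r, s, t) with s·154 + t·132 = r:
  row A: (154, 1, 0)   [1·154 + 0·132 = 154]
  row B: (132, 0, 1)   [0·154 + 1·132 = 132]
  154 = 1·132 + 22   → row C = row A − 1·row B = (22, 1, −1)   [check: 1·154 − 1·132 = 22]
  132 = 6·22 + 0   → remainder 0, stop. gcd = 22 (last nonzero row C).
So gcd(132, 154) = 22, with Bézout identity 1·154 − 1·132 = 22. Containment (⊇): the Bézout identity exhibits 22 as an element of (132, 154), giving (22) ⊆ (132, 154). Containment (⊆): since 22 | 132 and 22 | 154 (132 = 22·6, 154 = 22·7), every Z-linear combination of 132 and 154 is divisible by 22, so (132, 154) ⊆ (22). Therefore (132, 154) = (22), d = 22.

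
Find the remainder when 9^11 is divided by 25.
Use repeated squaring. Binary(11) = 1011. Walk through the bits of the exponent 11 left-to-right: at each bit after the leading one, square the running value, then multiply by 9 if the bit is 1 (always reducing mod 25):
  bit 1 = 1 (leading): start with 9.
  bit 2 = 0: square 9^2 = 81 ≡ 6 (mod 25).
  bit 3 = 1: square 6^2 = 36 ≡ 11; bit is 1, so multiply 11·9 = 99 ≡ 24 (mod 25).
  bit 4 = 1: square 24^2 = 576 ≡ 1; bit is 1, so multiply 1·9 = 9 (mod 25).
Final value: 9^11 ≡ 9 (mod 25).

Final answer: 9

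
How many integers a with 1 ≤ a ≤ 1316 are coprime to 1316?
The number of a ∈ {1, ..., 1316} with gcd(a, 1316) = 1 is by definition Euler's totient φ(1316). φ is multiplicative, with φ(p^e) = p^e − p^(e−1). Factorise 1316 = 2^2 · 7 · 47. Then
  φ(1316) = (2^2 − 2^1) · (7 − 1) · (47 − 1) = 2 · 6 · 46 = 552.
So there are 552 such integers.

Final answer: 552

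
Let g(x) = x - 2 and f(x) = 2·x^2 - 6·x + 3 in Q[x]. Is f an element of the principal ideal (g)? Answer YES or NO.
NO

In Q[x] the ideal (g) consists of all multiples of g, so f ∈ (g) iff g | f, i.e. iff the remainder of f on division by g is 0. Divide f by g (g is monic, so eliminate the leading term of the running remainder at each step):
  leading term 2·x^2: subtract (2·x)·g(x) = 2·x^2 - 4·x, leaving 3 - 2·x
  leading term -2·x: subtract (-2)·g(x) = 4 - 2·x, leaving -1
The remainder r(x) = -1 ≠ 0 (and deg r < deg g), so g ∤ f, i.e. f ∉ (g).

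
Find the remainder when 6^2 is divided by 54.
36

Use repeated squaring. Binary(2) = 10. Walk through the bits of the exponent 2 left-to-right: at each bit after the leading one, square the running value, then multiply by 6 if the bit is 1 (always reducing mod 54):
  bit 1 = 1 (leading): start with 6.
  bit 2 = 0: square 6^2 = 36 (mod 54).
Final value: 6^2 ≡ 36 (mod 54).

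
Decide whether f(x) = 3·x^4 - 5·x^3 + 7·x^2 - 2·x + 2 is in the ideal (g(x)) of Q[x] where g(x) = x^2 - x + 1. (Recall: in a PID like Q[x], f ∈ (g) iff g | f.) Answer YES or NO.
NO

In Q[x] the ideal (g) consists of all multiples of g, so f ∈ (g) iff g | f, i.e. iff the remainder of f on division by g is 0. Divide f by g (g is monic, so eliminate the leading term of the running remainder at each step):
  leading term 3·x^4: subtract (3·x^2)·g(x) = 3·x^4 - 3·x^3 + 3·x^2, leaving -2·x^3 + 4·x^2 - 2·x + 2
  leading term -2·x^3: subtract (-2·x)·g(x) = -2·x^3 + 2·x^2 - 2·x, leaving 2·x^2 + 2
  leading term 2·x^2: subtract (2)·g(x) = 2·x^2 - 2·x + 2, leaving 2·x
The remainder r(x) = 2·x ≠ 0 (and deg r < deg g), so g ∤ f, i.e. f ∉ (g).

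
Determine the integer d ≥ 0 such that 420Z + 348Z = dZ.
In the PID Z, (a, b) is generated by gcd(a, b). Compute gcd(420, 348) with the extended Euclidean algorithm, tracking rows (r, s, t) with s·420 + t·348 = r:
  row A: (420, 1, 0)   [1·420 + 0·348 = 420]
  row B: (348, 0, 1)   [0·420 + 1·348 = 348]
  420 = 1·348 + 72   → row C = row A − 1·row B = (72, 1, −1)   [check: 1·420 − 1·348 = 72]
  348 = 4·72 + 60   → row D = row B − 4·row C = (60, −4, 5)   [check: −4·420 + 5·348 = 60]
  72 = 1·60 + 12   → row E = row C − 1·row D = (12, 5, −6)   [check: 5·420 − 6·348 = 12]
  60 = 5·12 + 0   → remainder 0, stop. gcd = 12 (last nonzero row E).
So gcd(420, 348) = 12, with Bézout identity 5·420 − 6·348 = 12. Containment (⊇): the Bézout identity exhibits 12 as an element of (420, 348), giving (12) ⊆ (420, 348). Containment (⊆): since 12 | 420 and 12 | 348 (420 = 12·35, 348 = 12·29), every Z-linear combination of 420 and 348 is divisible by 12, so (420, 348) ⊆ (12). Therefore (420, 348) = (12), d = 12.

Final answer: (420, 348) = (12); d = 12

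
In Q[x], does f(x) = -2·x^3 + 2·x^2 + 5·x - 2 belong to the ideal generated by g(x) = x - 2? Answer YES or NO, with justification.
In Q[x] the ideal (g) consists of all multiples of g, so f ∈ (g) iff g | f, i.e. iff the remainder of f on division by g is 0. Divide f by g (g is monic, so eliminate the leading term of the running remainder at each step):
  leading term -2·x^3: subtract (-2·x^2)·g(x) = -2·x^3 + 4·x^2, leaving -2·x^2 + 5·x - 2
  leading term -2·x^2: subtract (-2·x)·g(x) = -2·x^2 + 4·x, leaving x - 2
  leading term x: subtract (1)·g(x) = x - 2, leaving 0
The remainder is 0, so f(x) = g(x) · h(x) with h(x) = -2·x^2 - 2·x + 1. Hence g | f, i.e. f ∈ (g).

Final answer: YES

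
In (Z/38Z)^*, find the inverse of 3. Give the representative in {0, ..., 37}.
Apply the extended Euclidean algorithm to (38, 3), tracking rows (r, s, t) with s·38 + t·3 = r. Each division r_prev = q·r_cur + r_new produces the new row as (previous row) − q·(current row):
  row A: (38, 1, 0)   [1·38 + 0·3 = 38]
  row B: (3, 0, 1)   [0·38 + 1·3 = 3]
  38 = 12·3 + 2   → row C = row A − 12·row B = (2, 1, −12)   [check: 1·38 − 12·3 = 2]
  3 = 1·2 + 1   → row D = row B − 1·row C = (1, −1, 13)   [check: −1·38 + 13·3 = 1]
  2 = 2·1 + 0   → remainder 0, stop. gcd = 1 (last nonzero row D).
The gcd is 1, so 3 is invertible mod 38. The last nonzero row gives −1·38 + 13·3 = 1, so t = 13. So 3^(−1) ≡ 13 (mod 38). Verify: 3 · 13 = 39 ≡ 1 (mod 38). ✓

Final answer: 3^(−1) ≡ 13 (mod 38)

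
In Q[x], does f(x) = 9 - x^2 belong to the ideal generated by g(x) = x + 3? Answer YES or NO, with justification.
In Q[x] the ideal (g) consists of all multiples of g, so f ∈ (g) iff g | f, i.e. iff the remainder of f on division by g is 0. Divide f by g (g is monic, so eliminate the leading term of the running remainder at each step):
  leading term -x^2: subtract (-x)·g(x) = -x^2 - 3·x, leaving 3·x + 9
  leading term 3·x: subtract (3)·g(x) = 3·x + 9, leaving 0
The remainder is 0, so f(x) = g(x) · h(x) with h(x) = 3 - x. Hence g | f, i.e. f ∈ (g).

Final answer: YES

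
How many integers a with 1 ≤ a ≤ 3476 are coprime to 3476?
The number of a ∈ {1, ..., 3476} with gcd(a, 3476) = 1 is by definition Euler's totient φ(3476). φ is multiplicative, with φ(p^e) = p^e − p^(e−1). Factorise 3476 = 2^2 · 11 · 79. Then
  φ(3476) = (2^2 − 2^1) · (11 − 1) · (79 − 1) = 2 · 10 · 78 = 1560.
So there are 1560 such integers.

Final answer: 1560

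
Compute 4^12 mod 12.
Use repeated squaring. Binary(12) = 1100. Walk through the bits of the exponent 12 left-to-right: at each bit after the leading one, square the running value, then multiply by 4 if the bit is 1 (always reducing mod 12):
  bit 1 = 1 (leading): start with 4.
  bit 2 = 1: square 4^2 = 16 ≡ 4; bit is 1, so multiply 4·4 = 16 ≡ 4 (mod 12).
  bit 3 = 0: square 4^2 = 16 ≡ 4 (mod 12).
  bit 4 = 0: square 4^2 = 16 ≡ 4 (mod 12).
Final value: 4^12 ≡ 4 (mod 12).

Final answer: 4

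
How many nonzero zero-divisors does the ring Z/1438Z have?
In Z/1438Z each nonzero element is either a unit (gcd with 1438 is 1) or a zero-divisor (gcd > 1). The number of units is φ(1438): factorise 1438 = 2 · 719, so φ(1438) = (2 − 1) · (719 − 1) = 1 · 718 = 718. The nonzero elements number 1438 − 1 = 1437. Hence the nonzero zero-divisors number 1437 − 718 = 719.

Final answer: Z/1438Z has 719 nonzero zero-divisors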